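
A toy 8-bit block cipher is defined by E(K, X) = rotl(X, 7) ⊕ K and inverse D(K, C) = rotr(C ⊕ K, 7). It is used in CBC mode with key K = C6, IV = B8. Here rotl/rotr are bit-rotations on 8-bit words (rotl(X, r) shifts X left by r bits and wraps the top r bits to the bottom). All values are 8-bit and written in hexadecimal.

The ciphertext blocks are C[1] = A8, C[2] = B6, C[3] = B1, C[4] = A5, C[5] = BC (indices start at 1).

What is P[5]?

P[5] = 51

CBC decryption: P_i = D(K, C_i) ⊕ C_{i−1}, with C_{0} = IV.
P[5]: D(K, BC) = F4; F4 ⊕ A5 = 51.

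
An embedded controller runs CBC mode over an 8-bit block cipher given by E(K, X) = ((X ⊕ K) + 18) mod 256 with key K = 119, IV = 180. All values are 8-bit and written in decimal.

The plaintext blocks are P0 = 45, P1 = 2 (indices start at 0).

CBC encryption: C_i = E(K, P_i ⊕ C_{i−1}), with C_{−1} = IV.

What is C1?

C1 = 135

C0: P0 ⊕ 180 = 153; E(K, 153) = 0.
C1: P1 ⊕ 0 = 2; E(K, 2) = 135.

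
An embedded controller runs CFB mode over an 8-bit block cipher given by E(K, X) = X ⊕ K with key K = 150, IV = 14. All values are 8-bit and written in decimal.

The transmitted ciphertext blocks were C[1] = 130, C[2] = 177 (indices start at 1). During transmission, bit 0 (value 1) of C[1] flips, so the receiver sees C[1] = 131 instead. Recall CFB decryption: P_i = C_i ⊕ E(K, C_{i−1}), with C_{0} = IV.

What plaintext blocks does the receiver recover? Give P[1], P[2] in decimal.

Only C[1] changed, to 131. In CFB, a change in C_i flips the same bit in P_i and garbles P_{i+1}. Decrypting the received ciphertext:
P[1]: E(K, 14) = 152; 131 ⊕ 152 = 27.
P[2]: E(K, 131) = 21; 177 ⊕ 21 = 164.
Blocks that differ from the original plaintext: P[1], P[2].

P[1] = 27, P[2] = 164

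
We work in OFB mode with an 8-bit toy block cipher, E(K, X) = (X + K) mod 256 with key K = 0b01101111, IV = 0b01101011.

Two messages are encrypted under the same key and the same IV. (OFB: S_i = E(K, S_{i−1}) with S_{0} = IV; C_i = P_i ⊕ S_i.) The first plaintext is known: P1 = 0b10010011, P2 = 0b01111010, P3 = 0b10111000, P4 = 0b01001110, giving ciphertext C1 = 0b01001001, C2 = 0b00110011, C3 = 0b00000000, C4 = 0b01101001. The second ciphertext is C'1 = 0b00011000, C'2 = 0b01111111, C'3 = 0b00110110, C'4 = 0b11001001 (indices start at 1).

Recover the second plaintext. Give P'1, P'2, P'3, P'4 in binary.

In OFB with a reused IV, both messages share the same keystream S_i, so C_i ⊕ C'_i = P_i ⊕ P'_i and thus P'_i = P_i ⊕ C_i ⊕ C'_i.
P'1: 0b10010011 ⊕ 0b01001001 ⊕ 0b00011000 = 0b11000010.
P'2: 0b01111010 ⊕ 0b00110011 ⊕ 0b01111111 = 0b00110110.
P'3: 0b10111000 ⊕ 0b00000000 ⊕ 0b00110110 = 0b10001110.
P'4: 0b01001110 ⊕ 0b01101001 ⊕ 0b11001001 = 0b11101110.

P'1 = 0b11000010, P'2 = 0b00110110, P'3 = 0b10001110, P'4 = 0b11101110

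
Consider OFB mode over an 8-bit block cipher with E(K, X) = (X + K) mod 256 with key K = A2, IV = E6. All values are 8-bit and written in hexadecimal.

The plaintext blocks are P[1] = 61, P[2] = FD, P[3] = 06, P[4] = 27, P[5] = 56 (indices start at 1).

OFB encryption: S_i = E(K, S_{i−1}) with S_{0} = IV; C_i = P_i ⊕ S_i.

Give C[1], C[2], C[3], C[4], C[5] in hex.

C[1]: S = E(K, E6) = 88; 61 ⊕ 88 = E9.
C[2]: S = E(K, 88) = 2A; FD ⊕ 2A = D7.
C[3]: S = E(K, 2A) = CC; 06 ⊕ CC = CA.
C[4]: S = E(K, CC) = 6E; 27 ⊕ 6E = 49.
C[5]: S = E(K, 6E) = 10; 56 ⊕ 10 = 46.

C[1] = E9, C[2] = D7, C[3] = CA, C[4] = 49, C[5] = 46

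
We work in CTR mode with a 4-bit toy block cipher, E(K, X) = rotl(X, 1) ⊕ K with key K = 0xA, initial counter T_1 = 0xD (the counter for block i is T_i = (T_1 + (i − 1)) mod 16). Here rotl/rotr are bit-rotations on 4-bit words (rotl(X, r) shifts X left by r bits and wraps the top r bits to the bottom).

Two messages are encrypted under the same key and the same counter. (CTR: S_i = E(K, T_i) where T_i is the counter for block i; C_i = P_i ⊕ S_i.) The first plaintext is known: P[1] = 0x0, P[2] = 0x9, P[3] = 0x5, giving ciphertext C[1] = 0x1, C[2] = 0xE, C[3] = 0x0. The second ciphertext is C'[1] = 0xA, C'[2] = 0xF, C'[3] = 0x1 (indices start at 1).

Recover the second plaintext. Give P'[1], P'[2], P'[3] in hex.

P'[1] = 0xB, P'[2] = 0x8, P'[3] = 0x4

In CTR with a reused counter, both messages share the same keystream S_i, so C_i ⊕ C'_i = P_i ⊕ P'_i and thus P'_i = P_i ⊕ C_i ⊕ C'_i.
P'[1]: 0x0 ⊕ 0x1 ⊕ 0xA = 0xB.
P'[2]: 0x9 ⊕ 0xE ⊕ 0xF = 0x8.
P'[3]: 0x5 ⊕ 0x0 ⊕ 0x1 = 0x4.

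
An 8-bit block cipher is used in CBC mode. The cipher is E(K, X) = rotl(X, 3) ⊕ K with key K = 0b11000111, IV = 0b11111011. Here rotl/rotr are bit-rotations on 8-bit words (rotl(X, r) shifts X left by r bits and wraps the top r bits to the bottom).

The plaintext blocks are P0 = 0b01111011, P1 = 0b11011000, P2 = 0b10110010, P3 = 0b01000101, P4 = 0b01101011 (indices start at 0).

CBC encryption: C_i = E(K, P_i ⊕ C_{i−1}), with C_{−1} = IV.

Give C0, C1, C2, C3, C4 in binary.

C0: P0 ⊕ 0b11111011 = 0b10000000; E(K, 0b10000000) = 0b11000011.
C1: P1 ⊕ 0b11000011 = 0b00011011; E(K, 0b00011011) = 0b00011111.
C2: P2 ⊕ 0b00011111 = 0b10101101; E(K, 0b10101101) = 0b10101010.
C3: P3 ⊕ 0b10101010 = 0b11101111; E(K, 0b11101111) = 0b10111000.
C4: P4 ⊕ 0b10111000 = 0b11010011; E(K, 0b11010011) = 0b01011001.

C0 = 0b11000011, C1 = 0b00011111, C2 = 0b10101010, C3 = 0b10111000, C4 = 0b01011001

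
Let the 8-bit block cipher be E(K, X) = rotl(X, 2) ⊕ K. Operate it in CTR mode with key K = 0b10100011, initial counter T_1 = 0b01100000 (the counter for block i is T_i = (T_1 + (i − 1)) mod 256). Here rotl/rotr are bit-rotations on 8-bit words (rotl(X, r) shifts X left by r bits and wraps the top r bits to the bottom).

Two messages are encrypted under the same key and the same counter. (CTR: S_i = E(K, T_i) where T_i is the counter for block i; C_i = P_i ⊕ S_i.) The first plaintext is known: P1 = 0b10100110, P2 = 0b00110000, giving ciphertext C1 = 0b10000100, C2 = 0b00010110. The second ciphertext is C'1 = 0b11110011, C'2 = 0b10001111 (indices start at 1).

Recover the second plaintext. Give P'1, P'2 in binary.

In CTR with a reused counter, both messages share the same keystream S_i, so C_i ⊕ C'_i = P_i ⊕ P'_i and thus P'_i = P_i ⊕ C_i ⊕ C'_i.
P'1: 0b10100110 ⊕ 0b10000100 ⊕ 0b11110011 = 0b11010001.
P'2: 0b00110000 ⊕ 0b00010110 ⊕ 0b10001111 = 0b10101001.

P'1 = 0b11010001, P'2 = 0b10101001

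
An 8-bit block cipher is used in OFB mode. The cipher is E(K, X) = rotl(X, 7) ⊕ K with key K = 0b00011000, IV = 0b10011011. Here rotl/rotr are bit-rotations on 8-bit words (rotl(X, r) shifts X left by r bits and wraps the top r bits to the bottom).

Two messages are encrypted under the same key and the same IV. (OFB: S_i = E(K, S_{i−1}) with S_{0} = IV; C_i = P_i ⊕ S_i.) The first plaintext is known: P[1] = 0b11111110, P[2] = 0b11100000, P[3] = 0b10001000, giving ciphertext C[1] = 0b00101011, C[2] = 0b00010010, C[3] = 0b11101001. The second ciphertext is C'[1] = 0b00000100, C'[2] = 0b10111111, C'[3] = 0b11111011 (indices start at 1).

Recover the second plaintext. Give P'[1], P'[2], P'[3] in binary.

In OFB with a reused IV, both messages share the same keystream S_i, so C_i ⊕ C'_i = P_i ⊕ P'_i and thus P'_i = P_i ⊕ C_i ⊕ C'_i.
P'[1]: 0b11111110 ⊕ 0b00101011 ⊕ 0b00000100 = 0b11010001.
P'[2]: 0b11100000 ⊕ 0b00010010 ⊕ 0b10111111 = 0b01001101.
P'[3]: 0b10001000 ⊕ 0b11101001 ⊕ 0b11111011 = 0b10011010.

P'[1] = 0b11010001, P'[2] = 0b01001101, P'[3] = 0b10011010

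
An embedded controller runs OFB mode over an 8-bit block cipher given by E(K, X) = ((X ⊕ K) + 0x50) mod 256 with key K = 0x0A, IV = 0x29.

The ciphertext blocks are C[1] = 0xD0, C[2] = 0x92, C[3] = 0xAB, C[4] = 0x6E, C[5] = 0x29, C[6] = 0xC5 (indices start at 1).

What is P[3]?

P[3] = 0xB8

OFB decryption: S_i = E(K, S_{i−1}) with S_{0} = IV; P_i = C_i ⊕ S_i.
P[1]: S = E(K, 0x29) = 0x73; 0xD0 ⊕ 0x73 = 0xA3.
P[2]: S = E(K, 0x73) = 0xC9; 0x92 ⊕ 0xC9 = 0x5B.
P[3]: S = E(K, 0xC9) = 0x13; 0xAB ⊕ 0x13 = 0xB8.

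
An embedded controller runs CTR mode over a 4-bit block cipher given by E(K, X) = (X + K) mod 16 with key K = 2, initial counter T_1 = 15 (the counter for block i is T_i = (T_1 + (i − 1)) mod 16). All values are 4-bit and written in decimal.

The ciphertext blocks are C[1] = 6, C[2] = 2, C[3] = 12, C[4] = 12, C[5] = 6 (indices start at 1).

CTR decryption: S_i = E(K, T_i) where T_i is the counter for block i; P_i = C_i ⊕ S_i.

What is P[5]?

P[5]: T = 3, S = E(K, T) = 5; 6 ⊕ 5 = 3.

P[5] = 3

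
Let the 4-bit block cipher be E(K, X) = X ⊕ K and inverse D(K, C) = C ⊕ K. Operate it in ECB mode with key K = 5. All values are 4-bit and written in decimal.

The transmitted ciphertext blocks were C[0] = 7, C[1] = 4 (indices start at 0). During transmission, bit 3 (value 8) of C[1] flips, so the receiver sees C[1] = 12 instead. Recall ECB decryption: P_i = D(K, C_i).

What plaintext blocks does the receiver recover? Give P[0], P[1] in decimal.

P[0] = 2, P[1] = 9

Only C[1] changed, to 12. In ECB, a change in C_i affects only P_i. Decrypting the received ciphertext:
P[0]: D(K, 7) = 2.
P[1]: D(K, 12) = 9.
Blocks that differ from the original plaintext: P[1].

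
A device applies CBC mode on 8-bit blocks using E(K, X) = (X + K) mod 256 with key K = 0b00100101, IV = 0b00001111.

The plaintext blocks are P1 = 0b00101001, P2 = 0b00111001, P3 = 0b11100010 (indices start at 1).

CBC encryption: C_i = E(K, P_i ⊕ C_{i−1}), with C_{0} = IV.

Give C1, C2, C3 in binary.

C1 = 0b01001011, C2 = 0b10010111, C3 = 0b10011010

C1: P1 ⊕ 0b00001111 = 0b00100110; E(K, 0b00100110) = 0b01001011.
C2: P2 ⊕ 0b01001011 = 0b01110010; E(K, 0b01110010) = 0b10010111.
C3: P3 ⊕ 0b10010111 = 0b01110101; E(K, 0b01110101) = 0b10011010.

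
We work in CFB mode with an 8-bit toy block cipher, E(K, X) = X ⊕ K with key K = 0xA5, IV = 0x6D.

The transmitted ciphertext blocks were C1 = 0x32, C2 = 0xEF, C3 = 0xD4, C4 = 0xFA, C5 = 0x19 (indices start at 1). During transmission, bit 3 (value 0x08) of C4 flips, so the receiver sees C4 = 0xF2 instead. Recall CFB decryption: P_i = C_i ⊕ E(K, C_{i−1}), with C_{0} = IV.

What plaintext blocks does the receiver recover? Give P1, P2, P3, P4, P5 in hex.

P1 = 0xFA, P2 = 0x78, P3 = 0x9E, P4 = 0x83, P5 = 0x4E

Only C4 changed, to 0xF2. In CFB, a change in C_i flips the same bit in P_i and garbles P_{i+1}. Decrypting the received ciphertext:
P1: E(K, 0x6D) = 0xC8; 0x32 ⊕ 0xC8 = 0xFA.
P2: E(K, 0x32) = 0x97; 0xEF ⊕ 0x97 = 0x78.
P3: E(K, 0xEF) = 0x4A; 0xD4 ⊕ 0x4A = 0x9E.
P4: E(K, 0xD4) = 0x71; 0xF2 ⊕ 0x71 = 0x83.
P5: E(K, 0xF2) = 0x57; 0x19 ⊕ 0x57 = 0x4E.
Blocks that differ from the original plaintext: P4, P5.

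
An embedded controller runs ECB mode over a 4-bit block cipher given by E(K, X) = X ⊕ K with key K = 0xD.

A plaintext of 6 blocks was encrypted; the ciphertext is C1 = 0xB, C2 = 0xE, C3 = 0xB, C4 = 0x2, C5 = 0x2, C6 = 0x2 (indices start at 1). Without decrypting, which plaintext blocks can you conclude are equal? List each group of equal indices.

P1 = P3; P4 = P5 = P6

ECB encrypts each block independently with the same key, so equal ciphertext blocks imply equal plaintext blocks.
C1 = C3 = 0xB, so P1 = P3.
C4 = C5 = C6 = 0x2, so P4 = P5 = P6.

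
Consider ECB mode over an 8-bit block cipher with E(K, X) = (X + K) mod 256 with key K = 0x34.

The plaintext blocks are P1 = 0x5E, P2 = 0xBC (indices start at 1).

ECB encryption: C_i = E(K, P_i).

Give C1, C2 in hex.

C1 = 0x92, C2 = 0xF0

C1: E(K, 0x5E) = 0x92.
C2: E(K, 0xBC) = 0xF0.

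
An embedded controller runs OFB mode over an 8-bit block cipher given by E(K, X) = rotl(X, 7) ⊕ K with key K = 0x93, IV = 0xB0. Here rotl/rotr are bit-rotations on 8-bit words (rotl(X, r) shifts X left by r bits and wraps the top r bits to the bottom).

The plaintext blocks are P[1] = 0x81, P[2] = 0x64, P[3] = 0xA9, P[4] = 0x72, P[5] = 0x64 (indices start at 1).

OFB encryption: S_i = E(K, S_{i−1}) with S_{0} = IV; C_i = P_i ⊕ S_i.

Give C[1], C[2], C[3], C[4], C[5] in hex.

C[1]: S = E(K, 0xB0) = 0xCB; 0x81 ⊕ 0xCB = 0x4A.
C[2]: S = E(K, 0xCB) = 0x76; 0x64 ⊕ 0x76 = 0x12.
C[3]: S = E(K, 0x76) = 0xA8; 0xA9 ⊕ 0xA8 = 0x01.
C[4]: S = E(K, 0xA8) = 0xC7; 0x72 ⊕ 0xC7 = 0xB5.
C[5]: S = E(K, 0xC7) = 0x70; 0x64 ⊕ 0x70 = 0x14.

C[1] = 0x4A, C[2] = 0x12, C[3] = 0x01, C[4] = 0xB5, C[5] = 0x14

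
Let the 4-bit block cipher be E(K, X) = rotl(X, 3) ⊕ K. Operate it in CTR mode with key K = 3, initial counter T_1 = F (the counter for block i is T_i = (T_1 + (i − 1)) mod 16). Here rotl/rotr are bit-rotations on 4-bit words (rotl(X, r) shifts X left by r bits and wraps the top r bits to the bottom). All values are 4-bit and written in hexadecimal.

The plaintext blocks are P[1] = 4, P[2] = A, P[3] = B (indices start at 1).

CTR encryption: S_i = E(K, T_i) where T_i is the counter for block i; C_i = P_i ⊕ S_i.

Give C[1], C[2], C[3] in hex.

C[1]: T = F, S = E(K, T) = C; 4 ⊕ C = 8.
C[2]: T = 0, S = E(K, T) = 3; A ⊕ 3 = 9.
C[3]: T = 1, S = E(K, T) = B; B ⊕ B = 0.

C[1] = 8, C[2] = 9, C[3] = 0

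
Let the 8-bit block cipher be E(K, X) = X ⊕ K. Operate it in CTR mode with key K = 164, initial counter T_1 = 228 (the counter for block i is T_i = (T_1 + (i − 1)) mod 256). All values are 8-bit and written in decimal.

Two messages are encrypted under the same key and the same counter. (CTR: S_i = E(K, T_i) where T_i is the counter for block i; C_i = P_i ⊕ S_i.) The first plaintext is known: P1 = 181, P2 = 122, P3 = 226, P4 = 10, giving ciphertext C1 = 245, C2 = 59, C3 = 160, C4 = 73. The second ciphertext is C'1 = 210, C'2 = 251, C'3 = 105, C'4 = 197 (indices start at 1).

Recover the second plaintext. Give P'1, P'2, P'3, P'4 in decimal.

P'1 = 146, P'2 = 186, P'3 = 43, P'4 = 134

In CTR with a reused counter, both messages share the same keystream S_i, so C_i ⊕ C'_i = P_i ⊕ P'_i and thus P'_i = P_i ⊕ C_i ⊕ C'_i.
P'1: 181 ⊕ 245 ⊕ 210 = 146.
P'2: 122 ⊕ 59 ⊕ 251 = 186.
P'3: 226 ⊕ 160 ⊕ 105 = 43.
P'4: 10 ⊕ 73 ⊕ 197 = 134.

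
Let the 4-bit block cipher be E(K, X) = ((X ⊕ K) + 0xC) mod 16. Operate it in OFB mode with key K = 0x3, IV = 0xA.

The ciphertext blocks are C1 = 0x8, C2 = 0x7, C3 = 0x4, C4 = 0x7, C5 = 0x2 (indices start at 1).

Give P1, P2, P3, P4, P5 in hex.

P1 = 0xD, P2 = 0x5, P3 = 0x9, P4 = 0xD, P5 = 0x7

OFB decryption: S_i = E(K, S_{i−1}) with S_{0} = IV; P_i = C_i ⊕ S_i.
P1: S = E(K, 0xA) = 0x5; 0x8 ⊕ 0x5 = 0xD.
P2: S = E(K, 0x5) = 0x2; 0x7 ⊕ 0x2 = 0x5.
P3: S = E(K, 0x2) = 0xD; 0x4 ⊕ 0xD = 0x9.
P4: S = E(K, 0xD) = 0xA; 0x7 ⊕ 0xA = 0xD.
P5: S = E(K, 0xA) = 0x5; 0x2 ⊕ 0x5 = 0x7.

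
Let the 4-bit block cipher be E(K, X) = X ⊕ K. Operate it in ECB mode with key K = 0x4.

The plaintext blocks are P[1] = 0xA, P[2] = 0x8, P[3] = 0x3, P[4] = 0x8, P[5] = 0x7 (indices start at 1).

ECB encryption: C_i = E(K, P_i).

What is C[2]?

C[2] = 0xC

C[2]: E(K, 0x8) = 0xC.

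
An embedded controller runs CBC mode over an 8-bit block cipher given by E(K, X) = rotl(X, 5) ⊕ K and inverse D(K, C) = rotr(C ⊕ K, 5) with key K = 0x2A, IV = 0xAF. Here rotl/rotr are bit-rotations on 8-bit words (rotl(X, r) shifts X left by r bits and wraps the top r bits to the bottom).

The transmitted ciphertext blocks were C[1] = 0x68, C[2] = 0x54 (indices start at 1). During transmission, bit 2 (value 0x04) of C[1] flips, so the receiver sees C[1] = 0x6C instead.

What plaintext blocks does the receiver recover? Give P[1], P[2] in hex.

CBC decryption: P_i = D(K, C_i) ⊕ C_{i−1}, with C_{0} = IV.
Only C[1] changed, to 0x6C. In CBC, a change in C_i garbles P_i and flips the same bit in P_{i+1}. Decrypting the received ciphertext:
P[1]: D(K, 0x6C) = 0x32; 0x32 ⊕ 0xAF = 0x9D.
P[2]: D(K, 0x54) = 0xF3; 0xF3 ⊕ 0x6C = 0x9F.
Blocks that differ from the original plaintext: P[1], P[2].

P[1] = 0x9D, P[2] = 0x9F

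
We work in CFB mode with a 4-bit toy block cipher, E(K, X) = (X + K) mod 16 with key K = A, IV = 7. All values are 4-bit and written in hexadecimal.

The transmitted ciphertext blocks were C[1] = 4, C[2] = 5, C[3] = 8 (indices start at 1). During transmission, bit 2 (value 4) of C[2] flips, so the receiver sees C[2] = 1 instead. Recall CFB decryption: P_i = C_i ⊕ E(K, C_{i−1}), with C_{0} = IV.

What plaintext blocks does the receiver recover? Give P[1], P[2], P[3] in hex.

Only C[2] changed, to 1. In CFB, a change in C_i flips the same bit in P_i and garbles P_{i+1}. Decrypting the received ciphertext:
P[1]: E(K, 7) = 1; 4 ⊕ 1 = 5.
P[2]: E(K, 4) = E; 1 ⊕ E = F.
P[3]: E(K, 1) = B; 8 ⊕ B = 3.
Blocks that differ from the original plaintext: P[2], P[3].

P[1] = 5, P[2] = F, P[3] = 3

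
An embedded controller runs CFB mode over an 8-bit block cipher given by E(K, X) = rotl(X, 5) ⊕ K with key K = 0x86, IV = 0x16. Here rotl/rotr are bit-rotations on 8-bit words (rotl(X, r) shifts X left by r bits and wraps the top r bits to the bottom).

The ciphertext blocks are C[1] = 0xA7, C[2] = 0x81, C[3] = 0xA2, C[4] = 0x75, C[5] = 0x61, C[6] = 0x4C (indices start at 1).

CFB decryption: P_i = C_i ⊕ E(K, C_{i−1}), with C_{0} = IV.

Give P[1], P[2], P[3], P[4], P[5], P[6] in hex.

P[1] = 0xE3, P[2] = 0xF3, P[3] = 0x14, P[4] = 0xA7, P[5] = 0x49, P[6] = 0xE6

P[1]: E(K, 0x16) = 0x44; 0xA7 ⊕ 0x44 = 0xE3.
P[2]: E(K, 0xA7) = 0x72; 0x81 ⊕ 0x72 = 0xF3.
P[3]: E(K, 0x81) = 0xB6; 0xA2 ⊕ 0xB6 = 0x14.
P[4]: E(K, 0xA2) = 0xD2; 0x75 ⊕ 0xD2 = 0xA7.
P[5]: E(K, 0x75) = 0x28; 0x61 ⊕ 0x28 = 0x49.
P[6]: E(K, 0x61) = 0xAA; 0x4C ⊕ 0xAA = 0xE6.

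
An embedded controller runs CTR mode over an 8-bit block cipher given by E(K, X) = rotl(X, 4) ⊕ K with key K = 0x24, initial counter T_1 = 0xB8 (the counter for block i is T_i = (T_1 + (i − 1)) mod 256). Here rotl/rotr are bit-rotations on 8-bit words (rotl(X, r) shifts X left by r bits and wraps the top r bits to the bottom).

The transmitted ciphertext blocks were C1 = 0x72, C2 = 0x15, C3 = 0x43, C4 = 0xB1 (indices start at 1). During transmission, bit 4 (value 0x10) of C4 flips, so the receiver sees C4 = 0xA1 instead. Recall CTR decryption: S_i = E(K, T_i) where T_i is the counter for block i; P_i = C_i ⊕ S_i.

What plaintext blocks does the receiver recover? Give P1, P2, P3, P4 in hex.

Only C4 changed, to 0xA1. In CTR, a change in C_i flips the same bit in P_i only; the keystream is unaffected. Decrypting the received ciphertext:
P1: T = 0xB8, S = E(K, T) = 0xAF; 0x72 ⊕ 0xAF = 0xDD.
P2: T = 0xB9, S = E(K, T) = 0xBF; 0x15 ⊕ 0xBF = 0xAA.
P3: T = 0xBA, S = E(K, T) = 0x8F; 0x43 ⊕ 0x8F = 0xCC.
P4: T = 0xBB, S = E(K, T) = 0x9F; 0xA1 ⊕ 0x9F = 0x3E.
Blocks that differ from the original plaintext: P4.

P1 = 0xDD, P2 = 0xAA, P3 = 0xCC, P4 = 0x3E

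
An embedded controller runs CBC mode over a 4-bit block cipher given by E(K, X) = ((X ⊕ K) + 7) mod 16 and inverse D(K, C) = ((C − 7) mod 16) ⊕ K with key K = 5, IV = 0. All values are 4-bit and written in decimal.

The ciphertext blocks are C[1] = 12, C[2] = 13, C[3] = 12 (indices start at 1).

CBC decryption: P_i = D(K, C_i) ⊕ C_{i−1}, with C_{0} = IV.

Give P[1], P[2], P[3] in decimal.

P[1]: D(K, 12) = 0; 0 ⊕ 0 = 0.
P[2]: D(K, 13) = 3; 3 ⊕ 12 = 15.
P[3]: D(K, 12) = 0; 0 ⊕ 13 = 13.

P[1] = 0, P[2] = 15, P[3] = 13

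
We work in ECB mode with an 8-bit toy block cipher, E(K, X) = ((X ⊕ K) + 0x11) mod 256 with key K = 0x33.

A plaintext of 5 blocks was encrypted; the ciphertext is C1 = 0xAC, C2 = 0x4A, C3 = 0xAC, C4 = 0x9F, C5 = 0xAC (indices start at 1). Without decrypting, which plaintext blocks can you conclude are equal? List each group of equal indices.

P1 = P3 = P5

ECB encrypts each block independently with the same key, so equal ciphertext blocks imply equal plaintext blocks.
C1 = C3 = C5 = 0xAC, so P1 = P3 = P5.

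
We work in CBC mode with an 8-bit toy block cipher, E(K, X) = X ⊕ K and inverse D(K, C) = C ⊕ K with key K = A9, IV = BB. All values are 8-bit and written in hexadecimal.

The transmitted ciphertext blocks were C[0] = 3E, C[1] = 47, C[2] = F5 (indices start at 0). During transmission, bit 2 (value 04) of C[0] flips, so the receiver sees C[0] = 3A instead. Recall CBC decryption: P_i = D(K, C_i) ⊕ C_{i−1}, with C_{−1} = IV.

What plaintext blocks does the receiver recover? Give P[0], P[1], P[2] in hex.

Only C[0] changed, to 3A. In CBC, a change in C_i garbles P_i and flips the same bit in P_{i+1}. Decrypting the received ciphertext:
P[0]: D(K, 3A) = 93; 93 ⊕ BB = 28.
P[1]: D(K, 47) = EE; EE ⊕ 3A = D4.
P[2]: D(K, F5) = 5C; 5C ⊕ 47 = 1B.
Blocks that differ from the original plaintext: P[0], P[1].

P[0] = 28, P[1] = D4, P[2] = 1B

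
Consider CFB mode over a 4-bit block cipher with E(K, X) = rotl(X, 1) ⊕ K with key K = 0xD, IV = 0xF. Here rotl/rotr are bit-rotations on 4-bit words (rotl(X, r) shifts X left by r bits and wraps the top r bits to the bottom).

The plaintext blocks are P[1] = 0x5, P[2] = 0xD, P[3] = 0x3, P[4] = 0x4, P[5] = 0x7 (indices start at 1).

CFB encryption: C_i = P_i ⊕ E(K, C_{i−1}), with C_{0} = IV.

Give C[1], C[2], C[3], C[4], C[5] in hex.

C[1]: E(K, 0xF) = 0x2; 0x5 ⊕ 0x2 = 0x7.
C[2]: E(K, 0x7) = 0x3; 0xD ⊕ 0x3 = 0xE.
C[3]: E(K, 0xE) = 0x0; 0x3 ⊕ 0x0 = 0x3.
C[4]: E(K, 0x3) = 0xB; 0x4 ⊕ 0xB = 0xF.
C[5]: E(K, 0xF) = 0x2; 0x7 ⊕ 0x2 = 0x5.

C[1] = 0x7, C[2] = 0xE, C[3] = 0x3, C[4] = 0xF, C[5] = 0x5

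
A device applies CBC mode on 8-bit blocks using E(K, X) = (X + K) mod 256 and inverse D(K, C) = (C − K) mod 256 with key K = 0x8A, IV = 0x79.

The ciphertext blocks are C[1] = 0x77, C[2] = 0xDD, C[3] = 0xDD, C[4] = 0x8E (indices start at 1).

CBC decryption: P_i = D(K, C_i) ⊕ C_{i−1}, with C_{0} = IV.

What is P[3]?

P[3]: D(K, 0xDD) = 0x53; 0x53 ⊕ 0xDD = 0x8E.

P[3] = 0x8E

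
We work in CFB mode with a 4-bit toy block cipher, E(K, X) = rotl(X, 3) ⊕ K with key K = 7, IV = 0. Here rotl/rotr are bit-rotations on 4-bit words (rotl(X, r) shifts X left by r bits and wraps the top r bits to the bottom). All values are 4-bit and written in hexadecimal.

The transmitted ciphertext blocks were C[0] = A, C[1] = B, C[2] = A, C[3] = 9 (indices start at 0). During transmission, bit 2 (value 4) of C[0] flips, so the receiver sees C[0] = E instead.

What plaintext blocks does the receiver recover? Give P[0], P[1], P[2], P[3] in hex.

CFB decryption: P_i = C_i ⊕ E(K, C_{i−1}), with C_{−1} = IV.
Only C[0] changed, to E. In CFB, a change in C_i flips the same bit in P_i and garbles P_{i+1}. Decrypting the received ciphertext:
P[0]: E(K, 0) = 7; E ⊕ 7 = 9.
P[1]: E(K, E) = 0; B ⊕ 0 = B.
P[2]: E(K, B) = A; A ⊕ A = 0.
P[3]: E(K, A) = 2; 9 ⊕ 2 = B.
Blocks that differ from the original plaintext: P[0], P[1].

P[0] = 9, P[1] = B, P[2] = 0, P[3] = B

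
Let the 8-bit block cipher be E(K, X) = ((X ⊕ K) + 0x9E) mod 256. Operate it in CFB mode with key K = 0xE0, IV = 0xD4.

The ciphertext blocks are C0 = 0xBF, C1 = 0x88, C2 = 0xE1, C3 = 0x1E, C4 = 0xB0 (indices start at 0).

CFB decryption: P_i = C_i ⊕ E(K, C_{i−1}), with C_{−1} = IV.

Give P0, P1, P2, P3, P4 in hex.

P0 = 0x6D, P1 = 0x75, P2 = 0xE7, P3 = 0x81, P4 = 0x2C

P0: E(K, 0xD4) = 0xD2; 0xBF ⊕ 0xD2 = 0x6D.
P1: E(K, 0xBF) = 0xFD; 0x88 ⊕ 0xFD = 0x75.
P2: E(K, 0x88) = 0x06; 0xE1 ⊕ 0x06 = 0xE7.
P3: E(K, 0xE1) = 0x9F; 0x1E ⊕ 0x9F = 0x81.
P4: E(K, 0x1E) = 0x9C; 0xB0 ⊕ 0x9C = 0x2C.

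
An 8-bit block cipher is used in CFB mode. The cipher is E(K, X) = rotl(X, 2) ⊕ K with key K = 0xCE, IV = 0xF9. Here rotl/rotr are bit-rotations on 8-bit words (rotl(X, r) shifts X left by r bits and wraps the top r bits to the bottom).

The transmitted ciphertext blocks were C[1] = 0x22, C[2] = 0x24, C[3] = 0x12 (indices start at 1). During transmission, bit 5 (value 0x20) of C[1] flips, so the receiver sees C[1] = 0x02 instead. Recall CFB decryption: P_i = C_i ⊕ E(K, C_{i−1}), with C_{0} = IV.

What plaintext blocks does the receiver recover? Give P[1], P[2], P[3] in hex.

P[1] = 0x2B, P[2] = 0xE2, P[3] = 0x4C

Only C[1] changed, to 0x02. In CFB, a change in C_i flips the same bit in P_i and garbles P_{i+1}. Decrypting the received ciphertext:
P[1]: E(K, 0xF9) = 0x29; 0x02 ⊕ 0x29 = 0x2B.
P[2]: E(K, 0x02) = 0xC6; 0x24 ⊕ 0xC6 = 0xE2.
P[3]: E(K, 0x24) = 0x5E; 0x12 ⊕ 0x5E = 0x4C.
Blocks that differ from the original plaintext: P[1], P[2].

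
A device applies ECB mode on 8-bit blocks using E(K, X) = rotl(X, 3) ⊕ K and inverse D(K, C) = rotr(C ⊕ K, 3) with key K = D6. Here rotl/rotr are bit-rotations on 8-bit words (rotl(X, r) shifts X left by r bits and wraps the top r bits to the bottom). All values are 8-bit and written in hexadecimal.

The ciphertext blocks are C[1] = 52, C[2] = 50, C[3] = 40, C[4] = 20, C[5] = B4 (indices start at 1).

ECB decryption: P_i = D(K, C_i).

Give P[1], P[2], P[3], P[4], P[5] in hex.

P[1]: D(K, 52) = 90.
P[2]: D(K, 50) = D0.
P[3]: D(K, 40) = D2.
P[4]: D(K, 20) = DE.
P[5]: D(K, B4) = 4C.

P[1] = 90, P[2] = D0, P[3] = D2, P[4] = DE, P[5] = 4C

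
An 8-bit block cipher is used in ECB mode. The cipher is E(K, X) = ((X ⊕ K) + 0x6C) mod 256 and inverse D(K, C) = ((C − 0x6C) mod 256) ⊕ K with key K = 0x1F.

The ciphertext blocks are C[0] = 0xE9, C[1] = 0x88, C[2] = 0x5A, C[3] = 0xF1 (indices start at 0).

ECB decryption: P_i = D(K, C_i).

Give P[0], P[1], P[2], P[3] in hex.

P[0] = 0x62, P[1] = 0x03, P[2] = 0xF1, P[3] = 0x9A

P[0]: D(K, 0xE9) = 0x62.
P[1]: D(K, 0x88) = 0x03.
P[2]: D(K, 0x5A) = 0xF1.
P[3]: D(K, 0xF1) = 0x9A.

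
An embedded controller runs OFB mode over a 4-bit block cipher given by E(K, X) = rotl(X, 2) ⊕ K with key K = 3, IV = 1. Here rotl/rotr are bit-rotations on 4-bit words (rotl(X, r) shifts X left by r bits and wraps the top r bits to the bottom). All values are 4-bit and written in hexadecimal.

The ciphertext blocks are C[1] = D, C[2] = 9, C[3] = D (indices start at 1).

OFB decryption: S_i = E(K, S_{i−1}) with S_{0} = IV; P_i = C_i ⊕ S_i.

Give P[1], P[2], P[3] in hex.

P[1] = A, P[2] = 7, P[3] = 5

P[1]: S = E(K, 1) = 7; D ⊕ 7 = A.
P[2]: S = E(K, 7) = E; 9 ⊕ E = 7.
P[3]: S = E(K, E) = 8; D ⊕ 8 = 5.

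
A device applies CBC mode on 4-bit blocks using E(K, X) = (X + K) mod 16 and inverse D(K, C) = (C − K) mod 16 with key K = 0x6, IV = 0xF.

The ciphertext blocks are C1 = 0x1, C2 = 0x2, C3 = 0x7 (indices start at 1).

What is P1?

CBC decryption: P_i = D(K, C_i) ⊕ C_{i−1}, with C_{0} = IV.
P1: D(K, 0x1) = 0xB; 0xB ⊕ 0xF = 0x4.

P1 = 0x4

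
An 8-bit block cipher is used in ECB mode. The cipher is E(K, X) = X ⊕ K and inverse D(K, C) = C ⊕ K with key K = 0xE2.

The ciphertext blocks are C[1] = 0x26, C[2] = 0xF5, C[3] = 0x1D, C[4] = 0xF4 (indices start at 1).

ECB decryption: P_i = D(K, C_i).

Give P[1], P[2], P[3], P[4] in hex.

P[1]: D(K, 0x26) = 0xC4.
P[2]: D(K, 0xF5) = 0x17.
P[3]: D(K, 0x1D) = 0xFF.
P[4]: D(K, 0xF4) = 0x16.

P[1] = 0xC4, P[2] = 0x17, P[3] = 0xFF, P[4] = 0x16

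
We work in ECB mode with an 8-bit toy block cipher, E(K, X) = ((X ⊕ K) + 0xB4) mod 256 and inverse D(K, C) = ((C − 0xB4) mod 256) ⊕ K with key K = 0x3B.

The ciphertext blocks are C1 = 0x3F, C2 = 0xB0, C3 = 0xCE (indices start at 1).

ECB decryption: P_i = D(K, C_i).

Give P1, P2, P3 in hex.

P1: D(K, 0x3F) = 0xB0.
P2: D(K, 0xB0) = 0xC7.
P3: D(K, 0xCE) = 0x21.

P1 = 0xB0, P2 = 0xC7, P3 = 0x21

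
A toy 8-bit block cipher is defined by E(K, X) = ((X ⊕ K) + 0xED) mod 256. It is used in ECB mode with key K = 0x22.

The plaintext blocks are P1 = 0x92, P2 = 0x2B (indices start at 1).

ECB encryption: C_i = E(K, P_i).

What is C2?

C2 = 0xF6

C2: E(K, 0x2B) = 0xF6.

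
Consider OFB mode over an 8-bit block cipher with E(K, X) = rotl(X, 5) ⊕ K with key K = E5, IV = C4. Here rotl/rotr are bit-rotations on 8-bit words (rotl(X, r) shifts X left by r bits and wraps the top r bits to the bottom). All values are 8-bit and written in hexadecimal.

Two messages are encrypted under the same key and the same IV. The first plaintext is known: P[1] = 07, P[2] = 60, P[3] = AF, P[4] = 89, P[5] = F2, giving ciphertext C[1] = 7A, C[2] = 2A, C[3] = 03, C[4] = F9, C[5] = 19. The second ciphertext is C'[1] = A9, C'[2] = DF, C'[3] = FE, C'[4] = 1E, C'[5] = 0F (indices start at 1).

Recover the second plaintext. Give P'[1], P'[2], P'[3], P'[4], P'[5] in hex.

P'[1] = D4, P'[2] = 95, P'[3] = 52, P'[4] = 6E, P'[5] = E4

In OFB with a reused IV, both messages share the same keystream S_i, so C_i ⊕ C'_i = P_i ⊕ P'_i and thus P'_i = P_i ⊕ C_i ⊕ C'_i.
P'[1]: 07 ⊕ 7A ⊕ A9 = D4.
P'[2]: 60 ⊕ 2A ⊕ DF = 95.
P'[3]: AF ⊕ 03 ⊕ FE = 52.
P'[4]: 89 ⊕ F9 ⊕ 1E = 6E.
P'[5]: F2 ⊕ 19 ⊕ 0F = E4.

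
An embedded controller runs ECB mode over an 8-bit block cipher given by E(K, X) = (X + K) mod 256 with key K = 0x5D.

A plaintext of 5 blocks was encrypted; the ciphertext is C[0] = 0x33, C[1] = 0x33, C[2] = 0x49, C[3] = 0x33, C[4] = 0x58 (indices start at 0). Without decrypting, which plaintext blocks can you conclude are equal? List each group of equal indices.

P[0] = P[1] = P[3]

ECB encrypts each block independently with the same key, so equal ciphertext blocks imply equal plaintext blocks.
C[0] = C[1] = C[3] = 0x33, so P[0] = P[1] = P[3].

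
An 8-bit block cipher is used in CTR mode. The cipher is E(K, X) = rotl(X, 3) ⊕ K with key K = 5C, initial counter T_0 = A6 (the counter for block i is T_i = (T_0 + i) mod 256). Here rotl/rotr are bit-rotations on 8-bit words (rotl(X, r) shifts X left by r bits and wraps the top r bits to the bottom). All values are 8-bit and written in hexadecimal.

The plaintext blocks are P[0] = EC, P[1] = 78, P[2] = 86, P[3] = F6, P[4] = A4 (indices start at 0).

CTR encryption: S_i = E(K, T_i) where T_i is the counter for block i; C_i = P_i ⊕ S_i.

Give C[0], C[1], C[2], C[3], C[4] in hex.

C[0]: T = A6, S = E(K, T) = 69; EC ⊕ 69 = 85.
C[1]: T = A7, S = E(K, T) = 61; 78 ⊕ 61 = 19.
C[2]: T = A8, S = E(K, T) = 19; 86 ⊕ 19 = 9F.
C[3]: T = A9, S = E(K, T) = 11; F6 ⊕ 11 = E7.
C[4]: T = AA, S = E(K, T) = 09; A4 ⊕ 09 = AD.

C[0] = 85, C[1] = 19, C[2] = 9F, C[3] = E7, C[4] = AD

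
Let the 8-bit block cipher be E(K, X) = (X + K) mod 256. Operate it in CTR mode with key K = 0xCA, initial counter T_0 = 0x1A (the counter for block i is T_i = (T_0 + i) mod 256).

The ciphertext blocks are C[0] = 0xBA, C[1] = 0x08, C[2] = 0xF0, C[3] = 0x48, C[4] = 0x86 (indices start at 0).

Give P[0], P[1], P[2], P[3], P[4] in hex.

P[0] = 0x5E, P[1] = 0xED, P[2] = 0x16, P[3] = 0xAF, P[4] = 0x6E

CTR decryption: S_i = E(K, T_i) where T_i is the counter for block i; P_i = C_i ⊕ S_i.
P[0]: T = 0x1A, S = E(K, T) = 0xE4; 0xBA ⊕ 0xE4 = 0x5E.
P[1]: T = 0x1B, S = E(K, T) = 0xE5; 0x08 ⊕ 0xE5 = 0xED.
P[2]: T = 0x1C, S = E(K, T) = 0xE6; 0xF0 ⊕ 0xE6 = 0x16.
P[3]: T = 0x1D, S = E(K, T) = 0xE7; 0x48 ⊕ 0xE7 = 0xAF.
P[4]: T = 0x1E, S = E(K, T) = 0xE8; 0x86 ⊕ 0xE8 = 0x6E.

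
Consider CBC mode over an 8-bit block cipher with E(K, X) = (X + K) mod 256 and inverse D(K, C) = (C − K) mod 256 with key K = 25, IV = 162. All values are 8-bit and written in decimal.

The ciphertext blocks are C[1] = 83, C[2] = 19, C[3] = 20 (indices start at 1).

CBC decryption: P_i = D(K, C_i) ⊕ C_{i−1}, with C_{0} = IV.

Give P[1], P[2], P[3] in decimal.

P[1]: D(K, 83) = 58; 58 ⊕ 162 = 152.
P[2]: D(K, 19) = 250; 250 ⊕ 83 = 169.
P[3]: D(K, 20) = 251; 251 ⊕ 19 = 232.

P[1] = 152, P[2] = 169, P[3] = 232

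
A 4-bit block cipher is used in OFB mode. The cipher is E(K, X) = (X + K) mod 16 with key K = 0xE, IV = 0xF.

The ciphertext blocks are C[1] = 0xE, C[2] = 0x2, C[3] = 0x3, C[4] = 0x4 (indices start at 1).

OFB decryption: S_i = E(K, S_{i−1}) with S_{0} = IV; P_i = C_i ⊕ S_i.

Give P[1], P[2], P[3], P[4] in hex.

P[1]: S = E(K, 0xF) = 0xD; 0xE ⊕ 0xD = 0x3.
P[2]: S = E(K, 0xD) = 0xB; 0x2 ⊕ 0xB = 0x9.
P[3]: S = E(K, 0xB) = 0x9; 0x3 ⊕ 0x9 = 0xA.
P[4]: S = E(K, 0x9) = 0x7; 0x4 ⊕ 0x7 = 0x3.

P[1] = 0x3, P[2] = 0x9, P[3] = 0xA, P[4] = 0x3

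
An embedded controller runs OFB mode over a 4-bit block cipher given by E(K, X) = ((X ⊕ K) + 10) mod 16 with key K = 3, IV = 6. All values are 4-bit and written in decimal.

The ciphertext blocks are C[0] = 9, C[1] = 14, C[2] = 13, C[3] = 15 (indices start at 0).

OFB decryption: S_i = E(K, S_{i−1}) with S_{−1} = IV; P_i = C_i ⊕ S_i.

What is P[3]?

P[0]: S = E(K, 6) = 15; 9 ⊕ 15 = 6.
P[1]: S = E(K, 15) = 6; 14 ⊕ 6 = 8.
P[2]: S = E(K, 6) = 15; 13 ⊕ 15 = 2.
P[3]: S = E(K, 15) = 6; 15 ⊕ 6 = 9.

P[3] = 9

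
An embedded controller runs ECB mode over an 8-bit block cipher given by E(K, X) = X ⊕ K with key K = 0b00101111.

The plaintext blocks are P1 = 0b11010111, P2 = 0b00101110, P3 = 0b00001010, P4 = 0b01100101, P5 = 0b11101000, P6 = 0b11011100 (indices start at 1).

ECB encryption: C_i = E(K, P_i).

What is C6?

C6 = 0b11110011

C6: E(K, 0b11011100) = 0b11110011.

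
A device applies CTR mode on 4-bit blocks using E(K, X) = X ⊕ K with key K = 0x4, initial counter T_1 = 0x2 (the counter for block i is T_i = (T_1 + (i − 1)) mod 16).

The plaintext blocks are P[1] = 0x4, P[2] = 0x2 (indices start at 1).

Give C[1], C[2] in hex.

C[1] = 0x2, C[2] = 0x5

CTR encryption: S_i = E(K, T_i) where T_i is the counter for block i; C_i = P_i ⊕ S_i.
C[1]: T = 0x2, S = E(K, T) = 0x6; 0x4 ⊕ 0x6 = 0x2.
C[2]: T = 0x3, S = E(K, T) = 0x7; 0x2 ⊕ 0x7 = 0x5.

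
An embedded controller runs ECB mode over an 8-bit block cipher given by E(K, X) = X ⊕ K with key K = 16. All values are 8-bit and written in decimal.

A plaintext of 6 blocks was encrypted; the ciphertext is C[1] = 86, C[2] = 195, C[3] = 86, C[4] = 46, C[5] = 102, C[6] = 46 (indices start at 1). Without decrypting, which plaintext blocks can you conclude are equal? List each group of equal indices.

P[1] = P[3]; P[4] = P[6]

ECB encrypts each block independently with the same key, so equal ciphertext blocks imply equal plaintext blocks.
C[1] = C[3] = 86, so P[1] = P[3].
C[4] = C[6] = 46, so P[4] = P[6].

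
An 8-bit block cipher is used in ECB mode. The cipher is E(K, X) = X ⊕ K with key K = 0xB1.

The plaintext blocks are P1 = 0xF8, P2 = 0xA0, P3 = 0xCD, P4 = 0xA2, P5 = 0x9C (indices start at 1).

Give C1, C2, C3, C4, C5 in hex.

C1 = 0x49, C2 = 0x11, C3 = 0x7C, C4 = 0x13, C5 = 0x2D

ECB encryption: C_i = E(K, P_i).
C1: E(K, 0xF8) = 0x49.
C2: E(K, 0xA0) = 0x11.
C3: E(K, 0xCD) = 0x7C.
C4: E(K, 0xA2) = 0x13.
C5: E(K, 0x9C) = 0x2D.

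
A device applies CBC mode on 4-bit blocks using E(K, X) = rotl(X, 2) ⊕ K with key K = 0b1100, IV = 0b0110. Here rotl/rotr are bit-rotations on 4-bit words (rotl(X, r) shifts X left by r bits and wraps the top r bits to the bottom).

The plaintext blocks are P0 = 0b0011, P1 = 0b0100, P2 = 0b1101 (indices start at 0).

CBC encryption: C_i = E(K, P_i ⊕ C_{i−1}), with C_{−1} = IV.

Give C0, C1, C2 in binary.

C0 = 0b1001, C1 = 0b1011, C2 = 0b0101

C0: P0 ⊕ 0b0110 = 0b0101; E(K, 0b0101) = 0b1001.
C1: P1 ⊕ 0b1001 = 0b1101; E(K, 0b1101) = 0b1011.
C2: P2 ⊕ 0b1011 = 0b0110; E(K, 0b0110) = 0b0101.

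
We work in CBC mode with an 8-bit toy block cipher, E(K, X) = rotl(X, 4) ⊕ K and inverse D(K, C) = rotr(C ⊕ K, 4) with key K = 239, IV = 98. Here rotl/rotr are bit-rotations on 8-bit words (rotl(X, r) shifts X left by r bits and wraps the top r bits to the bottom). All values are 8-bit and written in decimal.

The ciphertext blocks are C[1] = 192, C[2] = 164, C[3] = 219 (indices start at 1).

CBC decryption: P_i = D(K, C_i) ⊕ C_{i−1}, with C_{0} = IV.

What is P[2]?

P[2] = 116

P[2]: D(K, 164) = 180; 180 ⊕ 192 = 116.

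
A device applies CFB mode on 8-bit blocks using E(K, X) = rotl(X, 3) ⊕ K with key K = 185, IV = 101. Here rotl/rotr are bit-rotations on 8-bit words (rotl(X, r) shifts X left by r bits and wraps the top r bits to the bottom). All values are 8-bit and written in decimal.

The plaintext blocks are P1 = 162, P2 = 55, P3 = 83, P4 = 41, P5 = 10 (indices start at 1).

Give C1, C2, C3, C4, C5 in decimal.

CFB encryption: C_i = P_i ⊕ E(K, C_{i−1}), with C_{0} = IV.
C1: E(K, 101) = 146; 162 ⊕ 146 = 48.
C2: E(K, 48) = 56; 55 ⊕ 56 = 15.
C3: E(K, 15) = 193; 83 ⊕ 193 = 146.
C4: E(K, 146) = 45; 41 ⊕ 45 = 4.
C5: E(K, 4) = 153; 10 ⊕ 153 = 147.

C1 = 48, C2 = 15, C3 = 146, C4 = 4, C5 = 147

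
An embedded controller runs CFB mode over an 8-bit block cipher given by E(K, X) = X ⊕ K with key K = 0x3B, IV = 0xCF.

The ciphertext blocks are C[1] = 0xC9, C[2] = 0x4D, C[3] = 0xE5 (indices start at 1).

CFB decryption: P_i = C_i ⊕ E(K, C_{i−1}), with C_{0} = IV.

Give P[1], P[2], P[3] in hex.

P[1]: E(K, 0xCF) = 0xF4; 0xC9 ⊕ 0xF4 = 0x3D.
P[2]: E(K, 0xC9) = 0xF2; 0x4D ⊕ 0xF2 = 0xBF.
P[3]: E(K, 0x4D) = 0x76; 0xE5 ⊕ 0x76 = 0x93.

P[1] = 0x3D, P[2] = 0xBF, P[3] = 0x93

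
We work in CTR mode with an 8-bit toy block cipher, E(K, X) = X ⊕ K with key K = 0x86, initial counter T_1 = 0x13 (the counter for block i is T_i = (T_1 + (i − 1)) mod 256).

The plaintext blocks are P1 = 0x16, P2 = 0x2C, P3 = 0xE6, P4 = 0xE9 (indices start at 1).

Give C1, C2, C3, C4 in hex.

C1 = 0x83, C2 = 0xBE, C3 = 0x75, C4 = 0x79

CTR encryption: S_i = E(K, T_i) where T_i is the counter for block i; C_i = P_i ⊕ S_i.
C1: T = 0x13, S = E(K, T) = 0x95; 0x16 ⊕ 0x95 = 0x83.
C2: T = 0x14, S = E(K, T) = 0x92; 0x2C ⊕ 0x92 = 0xBE.
C3: T = 0x15, S = E(K, T) = 0x93; 0xE6 ⊕ 0x93 = 0x75.
C4: T = 0x16, S = E(K, T) = 0x90; 0xE9 ⊕ 0x90 = 0x79.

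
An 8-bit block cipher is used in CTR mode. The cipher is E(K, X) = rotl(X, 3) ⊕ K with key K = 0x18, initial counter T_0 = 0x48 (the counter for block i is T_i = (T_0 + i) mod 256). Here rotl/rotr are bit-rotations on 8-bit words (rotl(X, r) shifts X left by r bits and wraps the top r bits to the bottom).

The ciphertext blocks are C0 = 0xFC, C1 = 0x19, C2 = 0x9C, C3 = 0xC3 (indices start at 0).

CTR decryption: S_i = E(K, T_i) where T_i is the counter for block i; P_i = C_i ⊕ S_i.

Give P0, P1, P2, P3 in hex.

P0: T = 0x48, S = E(K, T) = 0x5A; 0xFC ⊕ 0x5A = 0xA6.
P1: T = 0x49, S = E(K, T) = 0x52; 0x19 ⊕ 0x52 = 0x4B.
P2: T = 0x4A, S = E(K, T) = 0x4A; 0x9C ⊕ 0x4A = 0xD6.
P3: T = 0x4B, S = E(K, T) = 0x42; 0xC3 ⊕ 0x42 = 0x81.

P0 = 0xA6, P1 = 0x4B, P2 = 0xD6, P3 = 0x81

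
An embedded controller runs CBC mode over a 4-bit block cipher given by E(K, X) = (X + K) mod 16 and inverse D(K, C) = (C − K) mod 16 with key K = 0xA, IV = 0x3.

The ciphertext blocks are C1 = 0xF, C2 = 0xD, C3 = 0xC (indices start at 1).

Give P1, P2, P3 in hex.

CBC decryption: P_i = D(K, C_i) ⊕ C_{i−1}, with C_{0} = IV.
P1: D(K, 0xF) = 0x5; 0x5 ⊕ 0x3 = 0x6.
P2: D(K, 0xD) = 0x3; 0x3 ⊕ 0xF = 0xC.
P3: D(K, 0xC) = 0x2; 0x2 ⊕ 0xD = 0xF.

P1 = 0x6, P2 = 0xC, P3 = 0xF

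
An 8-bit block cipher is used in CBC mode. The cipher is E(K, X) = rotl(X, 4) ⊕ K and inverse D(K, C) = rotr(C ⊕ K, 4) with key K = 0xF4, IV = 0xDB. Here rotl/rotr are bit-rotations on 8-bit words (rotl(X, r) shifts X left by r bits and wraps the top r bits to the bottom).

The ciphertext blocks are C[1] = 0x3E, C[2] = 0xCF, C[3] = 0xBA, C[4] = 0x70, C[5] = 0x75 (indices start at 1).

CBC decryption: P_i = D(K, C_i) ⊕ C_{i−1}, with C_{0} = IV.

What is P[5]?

P[5] = 0x68

P[5]: D(K, 0x75) = 0x18; 0x18 ⊕ 0x70 = 0x68.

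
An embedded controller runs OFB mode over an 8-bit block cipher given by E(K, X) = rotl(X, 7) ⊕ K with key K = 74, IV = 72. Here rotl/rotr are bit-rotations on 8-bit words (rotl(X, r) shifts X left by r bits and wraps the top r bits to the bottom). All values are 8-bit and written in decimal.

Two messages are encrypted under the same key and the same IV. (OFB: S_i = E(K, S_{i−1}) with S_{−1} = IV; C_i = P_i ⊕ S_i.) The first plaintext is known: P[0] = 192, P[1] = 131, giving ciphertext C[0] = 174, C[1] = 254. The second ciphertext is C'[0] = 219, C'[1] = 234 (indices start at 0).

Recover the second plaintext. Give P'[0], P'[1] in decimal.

In OFB with a reused IV, both messages share the same keystream S_i, so C_i ⊕ C'_i = P_i ⊕ P'_i and thus P'_i = P_i ⊕ C_i ⊕ C'_i.
P'[0]: 192 ⊕ 174 ⊕ 219 = 181.
P'[1]: 131 ⊕ 254 ⊕ 234 = 151.

P'[0] = 181, P'[1] = 151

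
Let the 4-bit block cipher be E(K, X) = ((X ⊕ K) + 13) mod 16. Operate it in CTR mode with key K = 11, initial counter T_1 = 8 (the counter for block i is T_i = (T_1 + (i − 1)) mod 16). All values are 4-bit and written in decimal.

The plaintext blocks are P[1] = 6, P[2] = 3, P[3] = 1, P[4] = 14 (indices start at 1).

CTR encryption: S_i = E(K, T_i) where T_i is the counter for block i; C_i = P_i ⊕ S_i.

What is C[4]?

C[1]: T = 8, S = E(K, T) = 0; 6 ⊕ 0 = 6.
C[2]: T = 9, S = E(K, T) = 15; 3 ⊕ 15 = 12.
C[3]: T = 10, S = E(K, T) = 14; 1 ⊕ 14 = 15.
C[4]: T = 11, S = E(K, T) = 13; 14 ⊕ 13 = 3.

C[4] = 3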